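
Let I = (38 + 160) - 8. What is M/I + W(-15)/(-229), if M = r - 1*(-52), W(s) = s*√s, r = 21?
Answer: 73/190 + 15*I*√15/229 ≈ 0.38421 + 0.25369*I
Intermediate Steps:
I = 190 (I = 198 - 8 = 190)
W(s) = s^(3/2)
M = 73 (M = 21 - 1*(-52) = 21 + 52 = 73)
M/I + W(-15)/(-229) = 73/190 + (-15)^(3/2)/(-229) = 73*(1/190) - 15*I*√15*(-1/229) = 73/190 + 15*I*√15/229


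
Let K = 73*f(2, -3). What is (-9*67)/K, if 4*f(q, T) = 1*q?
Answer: -1206/73 ≈ -16.521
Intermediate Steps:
f(q, T) = q/4 (f(q, T) = (1*q)/4 = q/4)
K = 73/2 (K = 73*((¼)*2) = 73*(½) = 73/2 ≈ 36.500)
(-9*67)/K = (-9*67)/(73/2) = -603*2/73 = -1206/73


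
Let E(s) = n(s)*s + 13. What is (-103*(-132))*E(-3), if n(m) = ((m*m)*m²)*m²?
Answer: -29557704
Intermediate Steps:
n(m) = m⁶ (n(m) = (m²*m²)*m² = m⁴*m² = m⁶)
E(s) = 13 + s⁷ (E(s) = s⁶*s + 13 = s⁷ + 13 = 13 + s⁷)
(-103*(-132))*E(-3) = (-103*(-132))*(13 + (-3)⁷) = 13596*(13 - 2187) = 13596*(-2174) = -29557704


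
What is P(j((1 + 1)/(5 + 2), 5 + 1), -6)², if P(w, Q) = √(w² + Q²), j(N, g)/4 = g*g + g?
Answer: 28260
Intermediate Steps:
j(N, g) = 4*g + 4*g² (j(N, g) = 4*(g*g + g) = 4*(g² + g) = 4*(g + g²) = 4*g + 4*g²)
P(w, Q) = √(Q² + w²)
P(j((1 + 1)/(5 + 2), 5 + 1), -6)² = (√((-6)² + (4*(5 + 1)*(1 + (5 + 1)))²))² = (√(36 + (4*6*(1 + 6))²))² = (√(36 + (4*6*7)²))² = (√(36 + 168²))² = (√(36 + 28224))² = (√28260)² = (6*√785)² = 28260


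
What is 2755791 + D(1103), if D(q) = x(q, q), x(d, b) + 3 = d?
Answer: 2756891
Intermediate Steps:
x(d, b) = -3 + d
D(q) = -3 + q
2755791 + D(1103) = 2755791 + (-3 + 1103) = 2755791 + 1100 = 2756891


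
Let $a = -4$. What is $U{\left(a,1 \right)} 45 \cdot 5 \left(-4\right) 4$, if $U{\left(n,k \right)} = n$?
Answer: $14400$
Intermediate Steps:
$U{\left(a,1 \right)} 45 \cdot 5 \left(-4\right) 4 = \left(-4\right) 45 \cdot 5 \left(-4\right) 4 = - 180 \left(\left(-20\right) 4\right) = \left(-180\right) \left(-80\right) = 14400$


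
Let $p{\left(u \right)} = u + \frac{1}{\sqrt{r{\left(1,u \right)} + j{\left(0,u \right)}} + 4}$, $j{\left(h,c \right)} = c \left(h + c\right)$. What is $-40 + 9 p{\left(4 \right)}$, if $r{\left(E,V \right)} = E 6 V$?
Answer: $- \frac{11}{2} + \frac{3 \sqrt{10}}{4} \approx -3.1283$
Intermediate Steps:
$j{\left(h,c \right)} = c \left(c + h\right)$
$r{\left(E,V \right)} = 6 E V$
$p{\left(u \right)} = u + \frac{1}{4 + \sqrt{u^{2} + 6 u}}$ ($p{\left(u \right)} = u + \frac{1}{\sqrt{6 \cdot 1 u + u \left(u + 0\right)} + 4} = u + \frac{1}{\sqrt{6 u + u u} + 4} = u + \frac{1}{\sqrt{6 u + u^{2}} + 4} = u + \frac{1}{\sqrt{u^{2} + 6 u} + 4} = u + \frac{1}{4 + \sqrt{u^{2} + 6 u}}$)
$-40 + 9 p{\left(4 \right)} = -40 + 9 \frac{1 + 4 \cdot 4 + 4 \sqrt{4 \left(6 + 4\right)}}{4 + \sqrt{4 \left(6 + 4\right)}} = -40 + 9 \frac{1 + 16 + 4 \sqrt{4 \cdot 10}}{4 + \sqrt{4 \cdot 10}} = -40 + 9 \frac{1 + 16 + 4 \sqrt{40}}{4 + \sqrt{40}} = -40 + 9 \frac{1 + 16 + 4 \cdot 2 \sqrt{10}}{4 + 2 \sqrt{10}} = -40 + 9 \frac{1 + 16 + 8 \sqrt{10}}{4 + 2 \sqrt{10}} = -40 + 9 \frac{17 + 8 \sqrt{10}}{4 + 2 \sqrt{10}} = -40 + \frac{9 \left(17 + 8 \sqrt{10}\right)}{4 + 2 \sqrt{10}}$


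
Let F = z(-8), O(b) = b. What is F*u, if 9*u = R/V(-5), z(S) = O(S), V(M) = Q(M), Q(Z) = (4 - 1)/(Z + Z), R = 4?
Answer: 320/27 ≈ 11.852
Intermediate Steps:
Q(Z) = 3/(2*Z) (Q(Z) = 3/((2*Z)) = 3*(1/(2*Z)) = 3/(2*Z))
V(M) = 3/(2*M)
z(S) = S
F = -8
u = -40/27 (u = (4/(((3/2)/(-5))))/9 = (4/(((3/2)*(-⅕))))/9 = (4/(-3/10))/9 = (4*(-10/3))/9 = (⅑)*(-40/3) = -40/27 ≈ -1.4815)
F*u = -8*(-40/27) = 320/27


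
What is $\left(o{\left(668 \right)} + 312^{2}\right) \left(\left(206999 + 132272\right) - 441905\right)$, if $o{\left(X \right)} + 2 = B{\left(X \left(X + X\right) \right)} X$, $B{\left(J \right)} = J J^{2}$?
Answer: $-48732251795285603674255532$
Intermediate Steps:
$B{\left(J \right)} = J^{3}$
$o{\left(X \right)} = -2 + 8 X^{7}$ ($o{\left(X \right)} = -2 + \left(X \left(X + X\right)\right)^{3} X = -2 + \left(X 2 X\right)^{3} X = -2 + \left(2 X^{2}\right)^{3} X = -2 + 8 X^{6} X = -2 + 8 X^{7}$)
$\left(o{\left(668 \right)} + 312^{2}\right) \left(\left(206999 + 132272\right) - 441905\right) = \left(\left(-2 + 8 \cdot 668^{7}\right) + 312^{2}\right) \left(\left(206999 + 132272\right) - 441905\right) = \left(\left(-2 + 8 \cdot 59351983498749919232\right) + 97344\right) \left(339271 - 441905\right) = \left(\left(-2 + 474815867989999353856\right) + 97344\right) \left(-102634\right) = \left(474815867989999353854 + 97344\right) \left(-102634\right) = 474815867989999451198 \left(-102634\right) = -48732251795285603674255532$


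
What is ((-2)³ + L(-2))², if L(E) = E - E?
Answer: 64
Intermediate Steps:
L(E) = 0
((-2)³ + L(-2))² = ((-2)³ + 0)² = (-8 + 0)² = (-8)² = 64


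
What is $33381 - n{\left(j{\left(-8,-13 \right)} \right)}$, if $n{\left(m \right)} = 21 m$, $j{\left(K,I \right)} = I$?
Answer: $33654$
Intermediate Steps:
$33381 - n{\left(j{\left(-8,-13 \right)} \right)} = 33381 - 21 \left(-13\right) = 33381 - -273 = 33381 + 273 = 33654$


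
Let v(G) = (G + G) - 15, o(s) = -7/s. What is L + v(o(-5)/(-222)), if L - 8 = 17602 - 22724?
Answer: -2846602/555 ≈ -5129.0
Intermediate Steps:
v(G) = -15 + 2*G (v(G) = 2*G - 15 = -15 + 2*G)
L = -5114 (L = 8 + (17602 - 22724) = 8 - 5122 = -5114)
L + v(o(-5)/(-222)) = -5114 + (-15 + 2*(-7/(-5)/(-222))) = -5114 + (-15 + 2*(-7*(-⅕)*(-1/222))) = -5114 + (-15 + 2*((7/5)*(-1/222))) = -5114 + (-15 + 2*(-7/1110)) = -5114 + (-15 - 7/555) = -5114 - 8332/555 = -2846602/555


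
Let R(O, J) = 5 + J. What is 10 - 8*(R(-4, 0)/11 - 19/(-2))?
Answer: -766/11 ≈ -69.636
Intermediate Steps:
10 - 8*(R(-4, 0)/11 - 19/(-2)) = 10 - 8*((5 + 0)/11 - 19/(-2)) = 10 - 8*(5*(1/11) - 19*(-½)) = 10 - 8*(5/11 + 19/2) = 10 - 8*219/22 = 10 - 876/11 = -766/11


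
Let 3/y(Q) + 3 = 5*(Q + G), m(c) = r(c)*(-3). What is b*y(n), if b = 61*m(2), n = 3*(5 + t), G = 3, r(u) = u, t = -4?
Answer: -122/3 ≈ -40.667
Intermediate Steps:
n = 3 (n = 3*(5 - 4) = 3*1 = 3)
m(c) = -3*c (m(c) = c*(-3) = -3*c)
b = -366 (b = 61*(-3*2) = 61*(-6) = -366)
y(Q) = 3/(12 + 5*Q) (y(Q) = 3/(-3 + 5*(Q + 3)) = 3/(-3 + 5*(3 + Q)) = 3/(-3 + (15 + 5*Q)) = 3/(12 + 5*Q))
b*y(n) = -1098/(12 + 5*3) = -1098/(12 + 15) = -1098/27 = -366*⅑ = -122/3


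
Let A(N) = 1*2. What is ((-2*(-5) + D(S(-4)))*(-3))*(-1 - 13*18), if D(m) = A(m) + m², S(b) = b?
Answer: 19740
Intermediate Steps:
A(N) = 2
D(m) = 2 + m²
((-2*(-5) + D(S(-4)))*(-3))*(-1 - 13*18) = ((-2*(-5) + (2 + (-4)²))*(-3))*(-1 - 13*18) = ((10 + (2 + 16))*(-3))*(-1 - 234) = ((10 + 18)*(-3))*(-235) = (28*(-3))*(-235) = -84*(-235) = 19740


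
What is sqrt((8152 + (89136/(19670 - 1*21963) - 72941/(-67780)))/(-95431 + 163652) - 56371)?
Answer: I*sqrt(1584317546604995930715457222795)/5301438219170 ≈ 237.43*I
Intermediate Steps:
sqrt((8152 + (89136/(19670 - 1*21963) - 72941/(-67780)))/(-95431 + 163652) - 56371) = sqrt((8152 + (89136/(19670 - 21963) - 72941*(-1/67780)))/68221 - 56371) = sqrt((8152 + (89136/(-2293) + 72941/67780))*(1/68221) - 56371) = sqrt((8152 + (89136*(-1/2293) + 72941/67780))*(1/68221) - 56371) = sqrt((8152 + (-89136/2293 + 72941/67780))*(1/68221) - 56371) = sqrt((8152 - 5874384367/155419540)*(1/68221) - 56371) = sqrt((1261105705713/155419540)*(1/68221) - 56371) = sqrt(1261105705713/10602876438340 - 56371) = sqrt(-597693486599958427/10602876438340) = I*sqrt(1584317546604995930715457222795)/5301438219170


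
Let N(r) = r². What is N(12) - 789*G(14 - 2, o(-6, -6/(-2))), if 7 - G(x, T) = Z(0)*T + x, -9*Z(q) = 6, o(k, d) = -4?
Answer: 6193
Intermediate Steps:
Z(q) = -⅔ (Z(q) = -⅑*6 = -⅔)
G(x, T) = 7 - x + 2*T/3 (G(x, T) = 7 - (-2*T/3 + x) = 7 - (x - 2*T/3) = 7 + (-x + 2*T/3) = 7 - x + 2*T/3)
N(12) - 789*G(14 - 2, o(-6, -6/(-2))) = 12² - 789*(7 - (14 - 2) + (⅔)*(-4)) = 144 - 789*(7 - 1*12 - 8/3) = 144 - 789*(7 - 12 - 8/3) = 144 - 789*(-23/3) = 144 + 6049 = 6193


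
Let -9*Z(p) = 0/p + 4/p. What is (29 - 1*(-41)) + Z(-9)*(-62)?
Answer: 5422/81 ≈ 66.938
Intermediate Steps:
Z(p) = -4/(9*p) (Z(p) = -(0/p + 4/p)/9 = -(0 + 4/p)/9 = -4/(9*p))
(29 - 1*(-41)) + Z(-9)*(-62) = (29 - 1*(-41)) - 4/9/(-9)*(-62) = (29 + 41) - 4/9*(-⅑)*(-62) = 70 + (4/81)*(-62) = 70 - 248/81 = 5422/81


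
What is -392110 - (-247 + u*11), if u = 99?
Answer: -392952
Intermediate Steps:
-392110 - (-247 + u*11) = -392110 - (-247 + 99*11) = -392110 - (-247 + 1089) = -392110 - 1*842 = -392110 - 842 = -392952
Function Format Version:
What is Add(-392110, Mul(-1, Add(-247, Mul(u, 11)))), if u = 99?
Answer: -392952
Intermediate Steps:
Add(-392110, Mul(-1, Add(-247, Mul(u, 11)))) = Add(-392110, Mul(-1, Add(-247, Mul(99, 11)))) = Add(-392110, Mul(-1, Add(-247, 1089))) = Add(-392110, Mul(-1, 842)) = Add(-392110, -842) = -392952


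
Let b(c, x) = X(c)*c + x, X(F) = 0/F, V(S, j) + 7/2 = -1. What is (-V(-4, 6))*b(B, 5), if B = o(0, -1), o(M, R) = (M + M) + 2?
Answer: 45/2 ≈ 22.500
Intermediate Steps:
o(M, R) = 2 + 2*M (o(M, R) = 2*M + 2 = 2 + 2*M)
B = 2 (B = 2 + 2*0 = 2 + 0 = 2)
V(S, j) = -9/2 (V(S, j) = -7/2 - 1 = -9/2)
X(F) = 0
b(c, x) = x (b(c, x) = 0*c + x = 0 + x = x)
(-V(-4, 6))*b(B, 5) = -1*(-9/2)*5 = (9/2)*5 = 45/2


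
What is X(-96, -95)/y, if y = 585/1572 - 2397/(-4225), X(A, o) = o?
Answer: -210320500/2079903 ≈ -101.12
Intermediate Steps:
y = 2079903/2213900 (y = 585*(1/1572) - 2397*(-1/4225) = 195/524 + 2397/4225 = 2079903/2213900 ≈ 0.93948)
X(-96, -95)/y = -95/2079903/2213900 = -95*2213900/2079903 = -210320500/2079903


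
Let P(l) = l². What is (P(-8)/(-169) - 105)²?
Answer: 317160481/28561 ≈ 11105.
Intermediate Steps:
(P(-8)/(-169) - 105)² = ((-8)²/(-169) - 105)² = (64*(-1/169) - 105)² = (-64/169 - 105)² = (-17809/169)² = 317160481/28561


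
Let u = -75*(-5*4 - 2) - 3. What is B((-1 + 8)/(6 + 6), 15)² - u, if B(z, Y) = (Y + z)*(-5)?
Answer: 637057/144 ≈ 4424.0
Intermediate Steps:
B(z, Y) = -5*Y - 5*z
u = 1647 (u = -75*(-20 - 2) - 3 = -75*(-22) - 3 = 1650 - 3 = 1647)
B((-1 + 8)/(6 + 6), 15)² - u = (-5*15 - 5*(-1 + 8)/(6 + 6))² - 1*1647 = (-75 - 35/12)² - 1647 = (-935/12)² - 1647 = 874225/144 - 1647 = 637057/144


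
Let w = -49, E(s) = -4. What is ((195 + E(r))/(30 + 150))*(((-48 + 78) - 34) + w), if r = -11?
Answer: -10123/180 ≈ -56.239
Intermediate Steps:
((195 + E(r))/(30 + 150))*(((-48 + 78) - 34) + w) = ((195 - 4)/(30 + 150))*(((-48 + 78) - 34) - 49) = (191/180)*((30 - 34) - 49) = (191*(1/180))*(-4 - 49) = (191/180)*(-53) = -10123/180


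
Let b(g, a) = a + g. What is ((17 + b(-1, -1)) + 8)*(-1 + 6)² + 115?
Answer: 690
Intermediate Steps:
((17 + b(-1, -1)) + 8)*(-1 + 6)² + 115 = ((17 + (-1 - 1)) + 8)*(-1 + 6)² + 115 = ((17 - 2) + 8)*5² + 115 = (15 + 8)*25 + 115 = 23*25 + 115 = 575 + 115 = 690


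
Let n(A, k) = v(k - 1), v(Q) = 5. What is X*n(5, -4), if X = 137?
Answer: 685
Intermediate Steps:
n(A, k) = 5
X*n(5, -4) = 137*5 = 685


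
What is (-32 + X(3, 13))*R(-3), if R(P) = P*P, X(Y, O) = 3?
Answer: -261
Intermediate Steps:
R(P) = P**2
(-32 + X(3, 13))*R(-3) = (-32 + 3)*(-3)**2 = -29*9 = -261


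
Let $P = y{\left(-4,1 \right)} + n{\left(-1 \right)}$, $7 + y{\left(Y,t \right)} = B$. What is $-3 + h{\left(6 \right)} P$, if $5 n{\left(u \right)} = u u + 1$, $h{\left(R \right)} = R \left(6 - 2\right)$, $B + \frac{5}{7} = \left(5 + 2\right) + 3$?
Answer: $\frac{2151}{35} \approx 61.457$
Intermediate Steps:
$B = \frac{65}{7}$ ($B = - \frac{5}{7} + \left(\left(5 + 2\right) + 3\right) = - \frac{5}{7} + \left(7 + 3\right) = - \frac{5}{7} + 10 = \frac{65}{7} \approx 9.2857$)
$y{\left(Y,t \right)} = \frac{16}{7}$ ($y{\left(Y,t \right)} = -7 + \frac{65}{7} = \frac{16}{7}$)
$h{\left(R \right)} = 4 R$ ($h{\left(R \right)} = R 4 = 4 R$)
$n{\left(u \right)} = \frac{1}{5} + \frac{u^{2}}{5}$ ($n{\left(u \right)} = \frac{u u + 1}{5} = \frac{u^{2} + 1}{5} = \frac{1 + u^{2}}{5} = \frac{1}{5} + \frac{u^{2}}{5}$)
$P = \frac{94}{35}$ ($P = \frac{16}{7} + \left(\frac{1}{5} + \frac{\left(-1\right)^{2}}{5}\right) = \frac{16}{7} + \left(\frac{1}{5} + \frac{1}{5} \cdot 1\right) = \frac{16}{7} + \left(\frac{1}{5} + \frac{1}{5}\right) = \frac{16}{7} + \frac{2}{5} = \frac{94}{35} \approx 2.6857$)
$-3 + h{\left(6 \right)} P = -3 + 4 \cdot 6 \cdot \frac{94}{35} = -3 + 24 \cdot \frac{94}{35} = -3 + \frac{2256}{35} = \frac{2151}{35}$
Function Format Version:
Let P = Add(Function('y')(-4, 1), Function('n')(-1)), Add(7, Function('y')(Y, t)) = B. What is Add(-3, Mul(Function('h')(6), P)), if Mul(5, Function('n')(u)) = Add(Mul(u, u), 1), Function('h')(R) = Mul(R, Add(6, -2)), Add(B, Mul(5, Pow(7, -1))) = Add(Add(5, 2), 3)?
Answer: Rational(2151, 35) ≈ 61.457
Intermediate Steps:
B = Rational(65, 7) (B = Add(Rational(-5, 7), Add(Add(5, 2), 3)) = Add(Rational(-5, 7), Add(7, 3)) = Add(Rational(-5, 7), 10) = Rational(65, 7) ≈ 9.2857)
Function('y')(Y, t) = Rational(16, 7) (Function('y')(Y, t) = Add(-7, Rational(65, 7)) = Rational(16, 7))
Function('h')(R) = Mul(4, R) (Function('h')(R) = Mul(R, 4) = Mul(4, R))
Function('n')(u) = Add(Rational(1, 5), Mul(Rational(1, 5), Pow(u, 2))) (Function('n')(u) = Mul(Rational(1, 5), Add(Mul(u, u), 1)) = Mul(Rational(1, 5), Add(Pow(u, 2), 1)) = Mul(Rational(1, 5), Add(1, Pow(u, 2))) = Add(Rational(1, 5), Mul(Rational(1, 5), Pow(u, 2))))
P = Rational(94, 35) (P = Add(Rational(16, 7), Add(Rational(1, 5), Mul(Rational(1, 5), Pow(-1, 2)))) = Add(Rational(16, 7), Add(Rational(1, 5), Mul(Rational(1, 5), 1))) = Add(Rational(16, 7), Add(Rational(1, 5), Rational(1, 5))) = Add(Rational(16, 7), Rational(2, 5)) = Rational(94, 35) ≈ 2.6857)
Add(-3, Mul(Function('h')(6), P)) = Add(-3, Mul(Mul(4, 6), Rational(94, 35))) = Add(-3, Mul(24, Rational(94, 35))) = Add(-3, Rational(2256, 35)) = Rational(2151, 35)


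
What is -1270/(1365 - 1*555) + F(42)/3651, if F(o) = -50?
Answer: -155909/98577 ≈ -1.5816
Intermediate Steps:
-1270/(1365 - 1*555) + F(42)/3651 = -1270/(1365 - 1*555) - 50/3651 = -1270/(1365 - 555) - 50*1/3651 = -1270/810 - 50/3651 = -1270*1/810 - 50/3651 = -127/81 - 50/3651 = -155909/98577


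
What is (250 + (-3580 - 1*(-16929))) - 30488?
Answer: -16889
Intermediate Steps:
(250 + (-3580 - 1*(-16929))) - 30488 = (250 + (-3580 + 16929)) - 30488 = (250 + 13349) - 30488 = 13599 - 30488 = -16889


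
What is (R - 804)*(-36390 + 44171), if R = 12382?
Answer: 90088418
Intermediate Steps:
(R - 804)*(-36390 + 44171) = (12382 - 804)*(-36390 + 44171) = 11578*7781 = 90088418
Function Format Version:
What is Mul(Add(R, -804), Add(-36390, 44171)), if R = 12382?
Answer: 90088418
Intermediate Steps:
Mul(Add(R, -804), Add(-36390, 44171)) = Mul(Add(12382, -804), Add(-36390, 44171)) = Mul(11578, 7781) = 90088418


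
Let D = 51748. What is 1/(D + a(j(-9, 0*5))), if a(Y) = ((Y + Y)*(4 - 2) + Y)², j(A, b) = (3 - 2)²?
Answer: 1/51773 ≈ 1.9315e-5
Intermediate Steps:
j(A, b) = 1 (j(A, b) = 1² = 1)
a(Y) = 25*Y² (a(Y) = ((2*Y)*2 + Y)² = (4*Y + Y)² = (5*Y)² = 25*Y²)
1/(D + a(j(-9, 0*5))) = 1/(51748 + 25*1²) = 1/(51748 + 25*1) = 1/(51748 + 25) = 1/51773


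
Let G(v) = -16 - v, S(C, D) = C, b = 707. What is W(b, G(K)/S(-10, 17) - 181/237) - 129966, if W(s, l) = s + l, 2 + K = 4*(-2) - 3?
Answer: -306344929/2370 ≈ -1.2926e+5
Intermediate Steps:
K = -13 (K = -2 + (4*(-2) - 3) = -2 + (-8 - 3) = -2 - 11 = -13)
W(s, l) = l + s
W(b, G(K)/S(-10, 17) - 181/237) - 129966 = (((-16 - 1*(-13))/(-10) - 181/237) + 707) - 129966 = (((-16 + 13)*(-⅒) - 181*1/237) + 707) - 129966 = ((-3*(-⅒) - 181/237) + 707) - 129966 = ((3/10 - 181/237) + 707) - 129966 = (-1099/2370 + 707) - 129966 = 1674491/2370 - 129966 = -306344929/2370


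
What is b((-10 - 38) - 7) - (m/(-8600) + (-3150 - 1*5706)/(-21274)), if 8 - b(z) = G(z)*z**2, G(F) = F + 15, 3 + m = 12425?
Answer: 5534844038807/45739100 ≈ 1.2101e+5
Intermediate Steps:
m = 12422 (m = -3 + 12425 = 12422)
G(F) = 15 + F
b(z) = 8 - z**2*(15 + z) (b(z) = 8 - (15 + z)*z**2 = 8 - z**2*(15 + z))
b((-10 - 38) - 7) - (m/(-8600) + (-3150 - 1*5706)/(-21274)) = (8 - ((-10 - 38) - 7)**2*(15 + ((-10 - 38) - 7))) - (12422/(-8600) + (-3150 - 1*5706)/(-21274)) = (8 - (-48 - 7)**2*(15 + (-48 - 7))) - (12422*(-1/8600) + (-3150 - 5706)*(-1/21274)) = (8 - 1*(-55)**2*(15 - 55)) - (-6211/4300 - 8856*(-1/21274)) = (8 - 1*3025*(-40)) - (-6211/4300 + 4428/10637) = (8 + 121000) - 1*(-47026007/45739100) = 121008 + 47026007/45739100 = 5534844038807/45739100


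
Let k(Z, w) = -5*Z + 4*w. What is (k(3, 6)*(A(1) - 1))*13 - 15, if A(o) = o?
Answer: -15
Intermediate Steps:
(k(3, 6)*(A(1) - 1))*13 - 15 = ((-5*3 + 4*6)*(1 - 1))*13 - 15 = ((-15 + 24)*0)*13 - 15 = (9*0)*13 - 15 = 0*13 - 15 = 0 - 15 = -15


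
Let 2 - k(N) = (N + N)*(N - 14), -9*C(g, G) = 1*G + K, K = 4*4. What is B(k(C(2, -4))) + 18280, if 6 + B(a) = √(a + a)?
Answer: 18274 + 10*I*√7/3 ≈ 18274.0 + 8.8192*I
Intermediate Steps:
K = 16
C(g, G) = -16/9 - G/9 (C(g, G) = -(1*G + 16)/9 = -(G + 16)/9 = -(16 + G)/9 = -16/9 - G/9)
k(N) = 2 - 2*N*(-14 + N) (k(N) = 2 - (N + N)*(N - 14) = 2 - 2*N*(-14 + N))
B(a) = -6 + √2*√a (B(a) = -6 + √(a + a) = -6 + √(2*a) = -6 + √2*√a)
B(k(C(2, -4))) + 18280 = (-6 + √2*√(2 - 2*(-16/9 - ⅑*(-4))² + 28*(-16/9 - ⅑*(-4)))) + 18280 = (-6 + √2*√(2 - 2*(-16/9 + 4/9)² + 28*(-16/9 + 4/9))) + 18280 = (-6 + √2*√(2 - 2*(-4/3)² + 28*(-4/3))) + 18280 = (-6 + √2*√(2 - 2*16/9 - 112/3)) + 18280 = (-6 + √2*√(2 - 32/9 - 112/3)) + 18280 = (-6 + √2*√(-350/9)) + 18280 = (-6 + √2*(5*I*√14/3)) + 18280 = (-6 + 10*I*√7/3) + 18280 = 18274 + 10*I*√7/3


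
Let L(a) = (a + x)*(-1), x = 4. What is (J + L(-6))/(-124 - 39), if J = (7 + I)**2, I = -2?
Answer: -27/163 ≈ -0.16564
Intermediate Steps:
L(a) = -4 - a (L(a) = (a + 4)*(-1) = (4 + a)*(-1) = -4 - a)
J = 25 (J = (7 - 2)**2 = 5**2 = 25)
(J + L(-6))/(-124 - 39) = (25 + (-4 - 1*(-6)))/(-124 - 39) = (25 + (-4 + 6))/(-163) = (25 + 2)*(-1/163) = 27*(-1/163) = -27/163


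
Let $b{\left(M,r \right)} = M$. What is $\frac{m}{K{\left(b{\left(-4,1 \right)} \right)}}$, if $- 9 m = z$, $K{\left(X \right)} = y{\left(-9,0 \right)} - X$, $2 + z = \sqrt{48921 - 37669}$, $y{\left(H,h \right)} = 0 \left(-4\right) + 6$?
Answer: $\frac{1}{45} - \frac{\sqrt{2813}}{45} \approx -1.1564$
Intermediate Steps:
$y{\left(H,h \right)} = 6$ ($y{\left(H,h \right)} = 0 + 6 = 6$)
$z = -2 + 2 \sqrt{2813}$ ($z = -2 + \sqrt{48921 - 37669} = -2 + \sqrt{11252} = -2 + 2 \sqrt{2813} \approx 104.08$)
$K{\left(X \right)} = 6 - X$
$m = \frac{2}{9} - \frac{2 \sqrt{2813}}{9}$ ($m = - \frac{-2 + 2 \sqrt{2813}}{9} = \frac{2}{9} - \frac{2 \sqrt{2813}}{9} \approx -11.564$)
$\frac{m}{K{\left(b{\left(-4,1 \right)} \right)}} = \frac{\frac{2}{9} - \frac{2 \sqrt{2813}}{9}}{6 - -4} = \frac{\frac{2}{9} - \frac{2 \sqrt{2813}}{9}}{6 + 4} = \frac{\frac{2}{9} - \frac{2 \sqrt{2813}}{9}}{10} = \left(\frac{2}{9} - \frac{2 \sqrt{2813}}{9}\right) \frac{1}{10} = \frac{1}{45} - \frac{\sqrt{2813}}{45}$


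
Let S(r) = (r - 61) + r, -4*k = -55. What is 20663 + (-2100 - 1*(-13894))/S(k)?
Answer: 1360833/67 ≈ 20311.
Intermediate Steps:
k = 55/4 (k = -¼*(-55) = 55/4 ≈ 13.750)
S(r) = -61 + 2*r (S(r) = (-61 + r) + r = -61 + 2*r)
20663 + (-2100 - 1*(-13894))/S(k) = 20663 + (-2100 - 1*(-13894))/(-61 + 2*(55/4)) = 20663 + (-2100 + 13894)/(-61 + 55/2) = 20663 + 11794/(-67/2) = 20663 + 11794*(-2/67) = 20663 - 23588/67 = 1360833/67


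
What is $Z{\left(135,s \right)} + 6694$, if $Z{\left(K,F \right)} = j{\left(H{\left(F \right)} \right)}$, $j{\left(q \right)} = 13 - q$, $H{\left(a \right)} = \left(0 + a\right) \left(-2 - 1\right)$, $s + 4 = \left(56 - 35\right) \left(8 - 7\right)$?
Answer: $6758$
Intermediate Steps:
$s = 17$ ($s = -4 + \left(56 - 35\right) \left(8 - 7\right) = -4 + 21 \cdot 1 = -4 + 21 = 17$)
$H{\left(a \right)} = - 3 a$ ($H{\left(a \right)} = a \left(-3\right) = - 3 a$)
$Z{\left(K,F \right)} = 13 + 3 F$ ($Z{\left(K,F \right)} = 13 - - 3 F = 13 + 3 F$)
$Z{\left(135,s \right)} + 6694 = \left(13 + 3 \cdot 17\right) + 6694 = \left(13 + 51\right) + 6694 = 64 + 6694 = 6758$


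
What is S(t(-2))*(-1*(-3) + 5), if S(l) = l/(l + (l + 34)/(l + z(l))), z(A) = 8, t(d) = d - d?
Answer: 0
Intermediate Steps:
t(d) = 0
S(l) = l/(l + (34 + l)/(8 + l)) (S(l) = l/(l + (l + 34)/(l + 8)) = l/(l + (34 + l)/(8 + l)))
S(t(-2))*(-1*(-3) + 5) = (0*(8 + 0)/(34 + 0² + 9*0))*(-1*(-3) + 5) = (0*8/(34 + 0 + 0))*(3 + 5) = (0*8/34)*8 = (0*(1/34)*8)*8 = 0*8 = 0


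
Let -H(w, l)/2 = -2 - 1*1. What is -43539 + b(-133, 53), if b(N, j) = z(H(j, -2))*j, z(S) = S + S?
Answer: -42903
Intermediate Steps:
H(w, l) = 6 (H(w, l) = -2*(-2 - 1*1) = -2*(-2 - 1) = -2*(-3) = 6)
z(S) = 2*S
b(N, j) = 12*j (b(N, j) = (2*6)*j = 12*j)
-43539 + b(-133, 53) = -43539 + 12*53 = -43539 + 636 = -42903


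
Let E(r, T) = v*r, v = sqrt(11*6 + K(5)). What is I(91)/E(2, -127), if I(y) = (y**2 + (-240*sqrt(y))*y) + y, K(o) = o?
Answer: -10920*sqrt(6461)/71 + 4186*sqrt(71)/71 ≈ -11866.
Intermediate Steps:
v = sqrt(71) (v = sqrt(11*6 + 5) = sqrt(66 + 5) = sqrt(71) ≈ 8.4261)
E(r, T) = r*sqrt(71) (E(r, T) = sqrt(71)*r = r*sqrt(71))
I(y) = y + y**2 - 240*y**(3/2) (I(y) = (y**2 - 240*y**(3/2)) + y = y + y**2 - 240*y**(3/2))
I(91)/E(2, -127) = (91 + 91**2 - 21840*sqrt(91))/((2*sqrt(71))) = (91 + 8281 - 21840*sqrt(91))*(sqrt(71)/142) = (8372 - 21840*sqrt(91))*(sqrt(71)/142) = sqrt(71)*(8372 - 21840*sqrt(91))/142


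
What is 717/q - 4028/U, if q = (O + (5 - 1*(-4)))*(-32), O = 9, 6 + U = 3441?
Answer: -177149/73280 ≈ -2.4174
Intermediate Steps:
U = 3435 (U = -6 + 3441 = 3435)
q = -576 (q = (9 + (5 - 1*(-4)))*(-32) = (9 + (5 + 4))*(-32) = (9 + 9)*(-32) = 18*(-32) = -576)
717/q - 4028/U = 717/(-576) - 4028/3435 = 717*(-1/576) - 4028*1/3435 = -239/192 - 4028/3435 = -177149/73280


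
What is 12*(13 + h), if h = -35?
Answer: -264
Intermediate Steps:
12*(13 + h) = 12*(13 - 35) = 12*(-22) = -264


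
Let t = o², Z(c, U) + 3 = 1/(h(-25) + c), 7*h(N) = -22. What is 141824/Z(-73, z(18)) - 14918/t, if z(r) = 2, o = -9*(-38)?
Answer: -2210397275849/46961046 ≈ -47069.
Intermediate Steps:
o = 342
h(N) = -22/7 (h(N) = (⅐)*(-22) = -22/7)
Z(c, U) = -3 + 1/(-22/7 + c)
t = 116964 (t = 342² = 116964)
141824/Z(-73, z(18)) - 14918/t = 141824/(((73 - 21*(-73))/(-22 + 7*(-73)))) - 14918/116964 = 141824/(((73 + 1533)/(-22 - 511))) - 14918*1/116964 = 141824/((1606/(-533))) - 7459/58482 = 141824/((-1/533*1606)) - 7459/58482 = 141824/(-1606/533) - 7459/58482 = 141824*(-533/1606) - 7459/58482 = -37796096/803 - 7459/58482 = -2210397275849/46961046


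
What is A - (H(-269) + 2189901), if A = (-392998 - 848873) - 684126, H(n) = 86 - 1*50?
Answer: -4115934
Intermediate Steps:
H(n) = 36 (H(n) = 86 - 50 = 36)
A = -1925997 (A = -1241871 - 684126 = -1925997)
A - (H(-269) + 2189901) = -1925997 - (36 + 2189901) = -1925997 - 1*2189937 = -1925997 - 2189937 = -4115934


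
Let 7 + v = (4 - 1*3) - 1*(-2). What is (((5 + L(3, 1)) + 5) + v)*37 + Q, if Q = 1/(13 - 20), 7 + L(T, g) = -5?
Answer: -1555/7 ≈ -222.14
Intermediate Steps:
L(T, g) = -12 (L(T, g) = -7 - 5 = -12)
Q = -1/7 (Q = 1/(-7) = -1/7 ≈ -0.14286)
v = -4 (v = -7 + ((4 - 1*3) - 1*(-2)) = -7 + ((4 - 3) + 2) = -7 + (1 + 2) = -7 + 3 = -4)
(((5 + L(3, 1)) + 5) + v)*37 + Q = (((5 - 12) + 5) - 4)*37 - 1/7 = ((-7 + 5) - 4)*37 - 1/7 = (-2 - 4)*37 - 1/7 = -6*37 - 1/7 = -222 - 1/7 = -1555/7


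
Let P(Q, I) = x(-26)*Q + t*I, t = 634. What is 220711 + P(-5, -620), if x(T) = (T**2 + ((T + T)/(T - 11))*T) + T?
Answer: -6491143/37 ≈ -1.7544e+5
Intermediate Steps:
x(T) = T + T**2 + 2*T**2/(-11 + T) (x(T) = (T**2 + ((2*T)/(-11 + T))*T) + T = (T**2 + (2*T/(-11 + T))*T) + T = (T**2 + 2*T**2/(-11 + T)) + T = T + T**2 + 2*T**2/(-11 + T))
P(Q, I) = 634*I + 22698*Q/37 (P(Q, I) = (-26*(-11 + (-26)**2 - 8*(-26))/(-11 - 26))*Q + 634*I = (-26*(-11 + 676 + 208)/(-37))*Q + 634*I = (-26*(-1/37)*873)*Q + 634*I = 22698*Q/37 + 634*I = 634*I + 22698*Q/37)
220711 + P(-5, -620) = 220711 + (634*(-620) + (22698/37)*(-5)) = 220711 + (-393080 - 113490/37) = 220711 - 14657450/37 = -6491143/37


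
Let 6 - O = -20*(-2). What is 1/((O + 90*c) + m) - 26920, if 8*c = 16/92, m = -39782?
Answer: -24651263183/915723 ≈ -26920.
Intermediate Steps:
c = 1/46 (c = (16/92)/8 = (16*(1/92))/8 = (⅛)*(4/23) = 1/46 ≈ 0.021739)
O = -34 (O = 6 - (-5)*4*(-2) = 6 - (-5)*(-8) = 6 - 1*40 = 6 - 40 = -34)
1/((O + 90*c) + m) - 26920 = 1/((-34 + 90*(1/46)) - 39782) - 26920 = 1/((-34 + 45/23) - 39782) - 26920 = 1/(-737/23 - 39782) - 26920 = 1/(-915723/23) - 26920 = -23/915723 - 26920 = -24651263183/915723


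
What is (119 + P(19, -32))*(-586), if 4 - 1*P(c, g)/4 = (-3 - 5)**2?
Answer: 70906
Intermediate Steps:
P(c, g) = -240 (P(c, g) = 16 - 4*(-3 - 5)**2 = 16 - 4*(-8)**2 = 16 - 4*64 = 16 - 256 = -240)
(119 + P(19, -32))*(-586) = (119 - 240)*(-586) = -121*(-586) = 70906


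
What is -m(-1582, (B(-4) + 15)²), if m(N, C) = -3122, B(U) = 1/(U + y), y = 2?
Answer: 3122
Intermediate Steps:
B(U) = 1/(2 + U) (B(U) = 1/(U + 2) = 1/(2 + U))
-m(-1582, (B(-4) + 15)²) = -1*(-3122) = 3122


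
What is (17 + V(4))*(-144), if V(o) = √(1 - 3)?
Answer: -2448 - 144*I*√2 ≈ -2448.0 - 203.65*I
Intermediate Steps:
V(o) = I*√2 (V(o) = √(-2) = I*√2)
(17 + V(4))*(-144) = (17 + I*√2)*(-144) = -2448 - 144*I*√2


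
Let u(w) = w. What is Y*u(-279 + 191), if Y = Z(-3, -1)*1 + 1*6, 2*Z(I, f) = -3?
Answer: -396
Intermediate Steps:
Z(I, f) = -3/2 (Z(I, f) = (1/2)*(-3) = -3/2)
Y = 9/2 (Y = -3/2*1 + 1*6 = -3/2 + 6 = 9/2 ≈ 4.5000)
Y*u(-279 + 191) = 9*(-279 + 191)/2 = (9/2)*(-88) = -396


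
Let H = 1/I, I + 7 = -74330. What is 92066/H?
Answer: -6843910242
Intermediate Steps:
I = -74337 (I = -7 - 74330 = -74337)
H = -1/74337 (H = 1/(-74337) = -1/74337 ≈ -1.3452e-5)
92066/H = 92066/(-1/74337) = 92066*(-74337) = -6843910242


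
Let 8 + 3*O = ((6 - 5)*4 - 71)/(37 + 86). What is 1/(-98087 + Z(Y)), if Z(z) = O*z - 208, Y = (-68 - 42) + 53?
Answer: -123/12070316 ≈ -1.0190e-5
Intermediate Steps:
O = -1051/369 (O = -8/3 + (((6 - 5)*4 - 71)/(37 + 86))/3 = -8/3 + ((1*4 - 71)/123)/3 = -8/3 + ((4 - 71)*(1/123))/3 = -8/3 + (-67*1/123)/3 = -8/3 + (⅓)*(-67/123) = -8/3 - 67/369 = -1051/369 ≈ -2.8482)
Y = -57 (Y = -110 + 53 = -57)
Z(z) = -208 - 1051*z/369 (Z(z) = -1051*z/369 - 208 = -208 - 1051*z/369)
1/(-98087 + Z(Y)) = 1/(-98087 + (-208 - 1051/369*(-57))) = 1/(-98087 + (-208 + 19969/123)) = 1/(-98087 - 5615/123) = 1/(-12070316/123) = -123/12070316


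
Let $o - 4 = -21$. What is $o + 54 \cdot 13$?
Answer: $685$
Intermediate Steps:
$o = -17$ ($o = 4 - 21 = -17$)
$o + 54 \cdot 13 = -17 + 54 \cdot 13 = -17 + 702 = 685$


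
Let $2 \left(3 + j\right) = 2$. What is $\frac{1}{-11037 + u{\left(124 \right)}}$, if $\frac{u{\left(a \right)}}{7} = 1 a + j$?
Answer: $- \frac{1}{10183} \approx -9.8203 \cdot 10^{-5}$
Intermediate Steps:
$j = -2$ ($j = -3 + \frac{1}{2} \cdot 2 = -3 + 1 = -2$)
$u{\left(a \right)} = -14 + 7 a$ ($u{\left(a \right)} = 7 \left(1 a - 2\right) = 7 \left(a - 2\right) = 7 \left(-2 + a\right) = -14 + 7 a$)
$\frac{1}{-11037 + u{\left(124 \right)}} = \frac{1}{-11037 + \left(-14 + 7 \cdot 124\right)} = \frac{1}{-11037 + \left(-14 + 868\right)} = \frac{1}{-11037 + 854} = \frac{1}{-10183} = - \frac{1}{10183}$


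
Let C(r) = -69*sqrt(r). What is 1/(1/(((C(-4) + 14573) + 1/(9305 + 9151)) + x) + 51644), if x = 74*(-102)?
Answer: 217117718908826342549/11212827506221942312856356 - 2937881448*I/2803206876555485578214089 ≈ 1.9363e-5 - 1.048e-15*I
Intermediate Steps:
x = -7548
1/(1/(((C(-4) + 14573) + 1/(9305 + 9151)) + x) + 51644) = 1/(1/(((-138*I + 14573) + 1/(9305 + 9151)) - 7548) + 51644) = 1/(1/(((-138*I + 14573) + 1/18456) - 7548) + 51644) = 1/(1/(((14573 - 138*I) + 1/18456) - 7548) + 51644) = 1/(1/((268959289/18456 - 138*I) - 7548) + 51644) = 1/(1/(129653401/18456 - 138*I) + 51644) = 1/(340623936*(129653401/18456 + 138*I)/16816491233103985 + 51644) = 1/(51644 + 340623936*(129653401/18456 + 138*I)/16816491233103985)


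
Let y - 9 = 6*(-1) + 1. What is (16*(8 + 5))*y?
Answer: 832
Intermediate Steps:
y = 4 (y = 9 + (6*(-1) + 1) = 9 + (-6 + 1) = 9 - 5 = 4)
(16*(8 + 5))*y = (16*(8 + 5))*4 = (16*13)*4 = 208*4 = 832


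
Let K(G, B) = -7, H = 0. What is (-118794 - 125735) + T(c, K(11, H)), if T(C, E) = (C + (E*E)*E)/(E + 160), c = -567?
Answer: -37413847/153 ≈ -2.4454e+5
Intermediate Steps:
T(C, E) = (C + E³)/(160 + E) (T(C, E) = (C + E²*E)/(160 + E) = (C + E³)/(160 + E))
(-118794 - 125735) + T(c, K(11, H)) = (-118794 - 125735) + (-567 + (-7)³)/(160 - 7) = -244529 + (-567 - 343)/153 = -244529 + (1/153)*(-910) = -244529 - 910/153 = -37413847/153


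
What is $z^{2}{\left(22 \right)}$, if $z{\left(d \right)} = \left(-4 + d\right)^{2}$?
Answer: $104976$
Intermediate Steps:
$z^{2}{\left(22 \right)} = \left(\left(-4 + 22\right)^{2}\right)^{2} = \left(18^{2}\right)^{2} = 324^{2} = 104976$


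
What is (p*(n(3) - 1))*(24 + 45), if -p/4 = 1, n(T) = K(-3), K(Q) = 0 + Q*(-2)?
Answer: -1380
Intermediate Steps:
K(Q) = -2*Q (K(Q) = 0 - 2*Q = -2*Q)
n(T) = 6 (n(T) = -2*(-3) = 6)
p = -4 (p = -4*1 = -4)
(p*(n(3) - 1))*(24 + 45) = (-4*(6 - 1))*(24 + 45) = -4*5*69 = -20*69 = -1380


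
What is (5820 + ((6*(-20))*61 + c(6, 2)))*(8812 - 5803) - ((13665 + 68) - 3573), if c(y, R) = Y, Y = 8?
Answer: -4499588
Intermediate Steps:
c(y, R) = 8
(5820 + ((6*(-20))*61 + c(6, 2)))*(8812 - 5803) - ((13665 + 68) - 3573) = (5820 + ((6*(-20))*61 + 8))*(8812 - 5803) - ((13665 + 68) - 3573) = (5820 + (-120*61 + 8))*3009 - (13733 - 3573) = (5820 + (-7320 + 8))*3009 - 1*10160 = (5820 - 7312)*3009 - 10160 = -1492*3009 - 10160 = -4489428 - 10160 = -4499588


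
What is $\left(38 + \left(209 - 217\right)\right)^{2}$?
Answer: $900$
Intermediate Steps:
$\left(38 + \left(209 - 217\right)\right)^{2} = \left(38 - 8\right)^{2} = 30^{2} = 900$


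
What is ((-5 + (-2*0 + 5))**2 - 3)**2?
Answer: 9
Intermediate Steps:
((-5 + (-2*0 + 5))**2 - 3)**2 = ((-5 + (0 + 5))**2 - 3)**2 = ((-5 + 5)**2 - 3)**2 = (0**2 - 3)**2 = (0 - 3)**2 = (-3)**2 = 9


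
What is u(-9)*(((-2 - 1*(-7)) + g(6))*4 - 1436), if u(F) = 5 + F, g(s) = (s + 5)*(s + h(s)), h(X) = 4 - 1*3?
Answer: 4432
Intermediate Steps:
h(X) = 1 (h(X) = 4 - 3 = 1)
g(s) = (1 + s)*(5 + s) (g(s) = (s + 5)*(s + 1) = (5 + s)*(1 + s) = (1 + s)*(5 + s))
u(-9)*(((-2 - 1*(-7)) + g(6))*4 - 1436) = (5 - 9)*(((-2 - 1*(-7)) + (5 + 6² + 6*6))*4 - 1436) = -4*(((-2 + 7) + (5 + 36 + 36))*4 - 1436) = -4*((5 + 77)*4 - 1436) = -4*(82*4 - 1436) = -4*(328 - 1436) = -4*(-1108) = 4432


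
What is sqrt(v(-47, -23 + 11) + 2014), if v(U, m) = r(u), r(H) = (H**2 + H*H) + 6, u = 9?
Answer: sqrt(2182) ≈ 46.712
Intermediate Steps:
r(H) = 6 + 2*H**2 (r(H) = (H**2 + H**2) + 6 = 2*H**2 + 6 = 6 + 2*H**2)
v(U, m) = 168 (v(U, m) = 6 + 2*9**2 = 6 + 2*81 = 6 + 162 = 168)
sqrt(v(-47, -23 + 11) + 2014) = sqrt(168 + 2014) = sqrt(2182)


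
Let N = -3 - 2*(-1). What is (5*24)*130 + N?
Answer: 15599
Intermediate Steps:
N = -1 (N = -3 + 2 = -1)
(5*24)*130 + N = (5*24)*130 - 1 = 120*130 - 1 = 15600 - 1 = 15599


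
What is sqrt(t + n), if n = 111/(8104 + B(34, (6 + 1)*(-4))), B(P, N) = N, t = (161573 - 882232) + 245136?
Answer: I*sqrt(861512602567)/1346 ≈ 689.58*I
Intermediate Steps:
t = -475523 (t = -720659 + 245136 = -475523)
n = 37/2692 (n = 111/(8104 + (6 + 1)*(-4)) = 111/(8104 + 7*(-4)) = 111/(8104 - 28) = 111/8076 = 111*(1/8076) = 37/2692 ≈ 0.013744)
sqrt(t + n) = sqrt(-475523 + 37/2692) = sqrt(-1280107879/2692) = I*sqrt(861512602567)/1346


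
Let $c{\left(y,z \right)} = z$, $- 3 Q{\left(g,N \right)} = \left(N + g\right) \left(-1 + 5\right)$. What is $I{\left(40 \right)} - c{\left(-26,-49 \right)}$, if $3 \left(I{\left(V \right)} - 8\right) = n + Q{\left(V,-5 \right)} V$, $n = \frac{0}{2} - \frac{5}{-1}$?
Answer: $- \frac{5072}{9} \approx -563.56$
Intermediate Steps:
$Q{\left(g,N \right)} = - \frac{4 N}{3} - \frac{4 g}{3}$ ($Q{\left(g,N \right)} = - \frac{\left(N + g\right) \left(-1 + 5\right)}{3} = - \frac{\left(N + g\right) 4}{3} = - \frac{4 N + 4 g}{3} = - \frac{4 N}{3} - \frac{4 g}{3}$)
$n = 5$ ($n = 0 \cdot \frac{1}{2} - -5 = 0 + 5 = 5$)
$I{\left(V \right)} = \frac{29}{3} + \frac{V \left(\frac{20}{3} - \frac{4 V}{3}\right)}{3}$ ($I{\left(V \right)} = 8 + \frac{5 + \left(\left(- \frac{4}{3}\right) \left(-5\right) - \frac{4 V}{3}\right) V}{3} = 8 + \frac{5 + \left(\frac{20}{3} - \frac{4 V}{3}\right) V}{3} = 8 + \frac{5 + V \left(\frac{20}{3} - \frac{4 V}{3}\right)}{3} = 8 + \left(\frac{5}{3} + \frac{V \left(\frac{20}{3} - \frac{4 V}{3}\right)}{3}\right) = \frac{29}{3} + \frac{V \left(\frac{20}{3} - \frac{4 V}{3}\right)}{3}$)
$I{\left(40 \right)} - c{\left(-26,-49 \right)} = \left(\frac{29}{3} - \frac{160 \left(-5 + 40\right)}{9}\right) - -49 = \left(\frac{29}{3} - \frac{160}{9} \cdot 35\right) + 49 = \left(\frac{29}{3} - \frac{5600}{9}\right) + 49 = - \frac{5513}{9} + 49 = - \frac{5072}{9}$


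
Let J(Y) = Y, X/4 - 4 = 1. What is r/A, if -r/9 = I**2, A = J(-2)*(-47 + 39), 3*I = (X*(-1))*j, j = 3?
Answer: -225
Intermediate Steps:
X = 20 (X = 16 + 4*1 = 16 + 4 = 20)
I = -20 (I = ((20*(-1))*3)/3 = (-20*3)/3 = (1/3)*(-60) = -20)
A = 16 (A = -2*(-47 + 39) = -2*(-8) = 16)
r = -3600 (r = -9*(-20)**2 = -9*400 = -3600)
r/A = -3600/16 = -3600*1/16 = -225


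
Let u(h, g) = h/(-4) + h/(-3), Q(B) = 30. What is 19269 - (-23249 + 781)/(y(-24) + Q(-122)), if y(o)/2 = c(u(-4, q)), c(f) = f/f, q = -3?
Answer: 159769/8 ≈ 19971.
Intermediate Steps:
u(h, g) = -7*h/12 (u(h, g) = h*(-¼) + h*(-⅓) = -h/4 - h/3 = -7*h/12)
c(f) = 1
y(o) = 2 (y(o) = 2*1 = 2)
19269 - (-23249 + 781)/(y(-24) + Q(-122)) = 19269 - (-23249 + 781)/(2 + 30) = 19269 - (-22468)/32 = 19269 - 1*(-5617/8) = 19269 + 5617/8 = 159769/8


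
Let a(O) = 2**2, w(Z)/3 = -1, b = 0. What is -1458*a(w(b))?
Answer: -5832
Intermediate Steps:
w(Z) = -3 (w(Z) = 3*(-1) = -3)
a(O) = 4
-1458*a(w(b)) = -1458*4 = -5832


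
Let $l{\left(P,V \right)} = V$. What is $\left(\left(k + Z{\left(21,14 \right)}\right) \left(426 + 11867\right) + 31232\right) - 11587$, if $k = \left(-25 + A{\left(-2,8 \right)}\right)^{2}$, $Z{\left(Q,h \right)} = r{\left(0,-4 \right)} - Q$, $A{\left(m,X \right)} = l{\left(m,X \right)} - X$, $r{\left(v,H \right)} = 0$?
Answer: $7444617$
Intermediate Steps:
$A{\left(m,X \right)} = 0$ ($A{\left(m,X \right)} = X - X = 0$)
$Z{\left(Q,h \right)} = - Q$ ($Z{\left(Q,h \right)} = 0 - Q = - Q$)
$k = 625$ ($k = \left(-25 + 0\right)^{2} = \left(-25\right)^{2} = 625$)
$\left(\left(k + Z{\left(21,14 \right)}\right) \left(426 + 11867\right) + 31232\right) - 11587 = \left(\left(625 - 21\right) \left(426 + 11867\right) + 31232\right) - 11587 = \left(\left(625 - 21\right) 12293 + 31232\right) - 11587 = \left(604 \cdot 12293 + 31232\right) - 11587 = \left(7424972 + 31232\right) - 11587 = 7456204 - 11587 = 7444617$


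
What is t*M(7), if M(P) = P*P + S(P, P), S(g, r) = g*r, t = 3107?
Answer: 304486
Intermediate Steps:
M(P) = 2*P**2 (M(P) = P*P + P*P = P**2 + P**2 = 2*P**2)
t*M(7) = 3107*(2*7**2) = 3107*(2*49) = 3107*98 = 304486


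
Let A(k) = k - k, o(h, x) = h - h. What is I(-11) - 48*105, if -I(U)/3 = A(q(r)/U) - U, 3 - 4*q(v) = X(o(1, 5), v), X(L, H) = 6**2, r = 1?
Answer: -5073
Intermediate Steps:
o(h, x) = 0
X(L, H) = 36
q(v) = -33/4 (q(v) = 3/4 - 1/4*36 = 3/4 - 9 = -33/4)
A(k) = 0
I(U) = 3*U (I(U) = -3*(0 - U) = -(-3)*U = 3*U)
I(-11) - 48*105 = 3*(-11) - 48*105 = -33 - 5040 = -5073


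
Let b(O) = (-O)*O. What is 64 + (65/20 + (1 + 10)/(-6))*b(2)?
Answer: 175/3 ≈ 58.333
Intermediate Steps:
b(O) = -O**2
64 + (65/20 + (1 + 10)/(-6))*b(2) = 64 + (65/20 + (1 + 10)/(-6))*(-1*2**2) = 64 + (65*(1/20) + 11*(-1/6))*(-1*4) = 64 + (13/4 - 11/6)*(-4) = 64 + (17/12)*(-4) = 64 - 17/3 = 175/3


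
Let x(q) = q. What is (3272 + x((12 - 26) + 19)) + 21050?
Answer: 24327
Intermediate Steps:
(3272 + x((12 - 26) + 19)) + 21050 = (3272 + ((12 - 26) + 19)) + 21050 = (3272 + (-14 + 19)) + 21050 = (3272 + 5) + 21050 = 3277 + 21050 = 24327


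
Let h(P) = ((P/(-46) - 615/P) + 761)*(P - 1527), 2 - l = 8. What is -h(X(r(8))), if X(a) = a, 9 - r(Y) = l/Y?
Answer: 10128705825/9568 ≈ 1.0586e+6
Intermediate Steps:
l = -6 (l = 2 - 1*8 = 2 - 8 = -6)
r(Y) = 9 + 6/Y (r(Y) = 9 - (-6)/Y = 9 + 6/Y)
h(P) = (-1527 + P)*(761 - 615/P - P/46) (h(P) = ((P*(-1/46) - 615/P) + 761)*(-1527 + P) = ((-P/46 - 615/P) + 761)*(-1527 + P) = ((-615/P - P/46) + 761)*(-1527 + P) = (761 - 615/P - P/46)*(-1527 + P) = (-1527 + P)*(761 - 615/P - P/46))
-h(X(r(8))) = -(43198830 - (9 + 6/8)*(53482452 + (9 + 6/8)² - 36533*(9 + 6/8)))/(46*(9 + 6/8)) = -(43198830 - (9 + 6*(⅛))*(53482452 + (9 + 6*(⅛))² - 36533*(9 + 6*(⅛))))/(46*(9 + 6*(⅛))) = -(43198830 - (9 + ¾)*(53482452 + (9 + ¾)² - 36533*(9 + ¾)))/(46*(9 + ¾)) = -(43198830 - 1*39/4*(53482452 + (39/4)² - 36533*39/4))/(46*39/4) = -4*(43198830 - 1*39/4*(53482452 + 1521/16 - 1424787/4))/(46*39) = -4*(43198830 - 1*39/4*850021605/16)/(46*39) = -4*(43198830 - 33150842595/64)/(46*39) = -4*(-30386117475)/(46*39*64) = -1*(-10128705825/9568) = 10128705825/9568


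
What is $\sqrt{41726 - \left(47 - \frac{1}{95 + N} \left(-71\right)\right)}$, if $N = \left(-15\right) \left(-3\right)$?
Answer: $\frac{\sqrt{204224615}}{70} \approx 204.15$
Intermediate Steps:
$N = 45$
$\sqrt{41726 - \left(47 - \frac{1}{95 + N} \left(-71\right)\right)} = \sqrt{41726 - \left(47 - \frac{1}{95 + 45} \left(-71\right)\right)} = \sqrt{41726 - \left(47 - \frac{1}{140} \left(-71\right)\right)} = \sqrt{41726 + \left(-47 + \frac{1}{140} \left(-71\right)\right)} = \sqrt{41726 - \frac{6651}{140}} = \sqrt{\frac{5834989}{140}} = \frac{\sqrt{204224615}}{70}$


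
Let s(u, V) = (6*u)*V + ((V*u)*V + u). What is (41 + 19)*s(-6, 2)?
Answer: -6120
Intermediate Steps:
s(u, V) = u + u*V² + 6*V*u (s(u, V) = 6*V*u + (u*V² + u) = 6*V*u + (u + u*V²) = u + u*V² + 6*V*u)
(41 + 19)*s(-6, 2) = (41 + 19)*(-6*(1 + 2² + 6*2)) = 60*(-6*(1 + 4 + 12)) = 60*(-6*17) = 60*(-102) = -6120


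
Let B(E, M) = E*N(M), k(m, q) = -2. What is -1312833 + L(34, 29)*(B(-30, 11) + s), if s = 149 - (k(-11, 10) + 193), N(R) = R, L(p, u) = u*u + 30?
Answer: -1636845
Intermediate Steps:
L(p, u) = 30 + u² (L(p, u) = u² + 30 = 30 + u²)
s = -42 (s = 149 - (-2 + 193) = 149 - 1*191 = 149 - 191 = -42)
B(E, M) = E*M
-1312833 + L(34, 29)*(B(-30, 11) + s) = -1312833 + (30 + 29²)*(-30*11 - 42) = -1312833 + (30 + 841)*(-330 - 42) = -1312833 + 871*(-372) = -1312833 - 324012 = -1636845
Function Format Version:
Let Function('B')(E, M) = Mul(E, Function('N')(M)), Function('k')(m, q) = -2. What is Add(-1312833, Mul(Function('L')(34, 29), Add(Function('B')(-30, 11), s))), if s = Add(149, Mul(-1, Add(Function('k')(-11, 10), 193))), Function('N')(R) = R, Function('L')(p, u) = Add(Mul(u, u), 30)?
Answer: -1636845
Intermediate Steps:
Function('L')(p, u) = Add(30, Pow(u, 2)) (Function('L')(p, u) = Add(Pow(u, 2), 30) = Add(30, Pow(u, 2)))
s = -42 (s = Add(149, Mul(-1, Add(-2, 193))) = Add(149, Mul(-1, 191)) = Add(149, -191) = -42)
Function('B')(E, M) = Mul(E, M)
Add(-1312833, Mul(Function('L')(34, 29), Add(Function('B')(-30, 11), s))) = Add(-1312833, Mul(Add(30, Pow(29, 2)), Add(Mul(-30, 11), -42))) = Add(-1312833, Mul(Add(30, 841), Add(-330, -42))) = Add(-1312833, Mul(871, -372)) = Add(-1312833, -324012) = -1636845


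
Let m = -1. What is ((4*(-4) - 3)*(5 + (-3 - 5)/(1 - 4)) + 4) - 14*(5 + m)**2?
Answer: -1097/3 ≈ -365.67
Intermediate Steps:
((4*(-4) - 3)*(5 + (-3 - 5)/(1 - 4)) + 4) - 14*(5 + m)**2 = ((4*(-4) - 3)*(5 + (-3 - 5)/(1 - 4)) + 4) - 14*(5 - 1)**2 = ((-16 - 3)*(5 - 8/(-3)) + 4) - 14*4**2 = (-19*(5 - 8*(-1/3)) + 4) - 14*16 = (-19*(5 + 8/3) + 4) - 224 = (-19*23/3 + 4) - 224 = (-437/3 + 4) - 224 = -425/3 - 224 = -1097/3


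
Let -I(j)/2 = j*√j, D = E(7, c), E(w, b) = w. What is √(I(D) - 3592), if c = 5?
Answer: √(-3592 - 14*√7) ≈ 60.242*I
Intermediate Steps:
D = 7
I(j) = -2*j^(3/2) (I(j) = -2*j*√j = -2*j^(3/2))
√(I(D) - 3592) = √(-14*√7 - 3592) = √(-3592 - 14*√7)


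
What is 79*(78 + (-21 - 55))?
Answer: 158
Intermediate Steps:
79*(78 + (-21 - 55)) = 79*(78 - 76) = 79*2 = 158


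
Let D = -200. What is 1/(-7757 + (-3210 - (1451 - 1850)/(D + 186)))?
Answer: -2/21991 ≈ -9.0946e-5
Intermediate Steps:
1/(-7757 + (-3210 - (1451 - 1850)/(D + 186))) = 1/(-7757 + (-3210 - (1451 - 1850)/(-200 + 186))) = 1/(-7757 + (-3210 - (-399)/(-14))) = 1/(-7757 + (-3210 - (-399)*(-1)/14)) = 1/(-7757 + (-3210 - 1*57/2)) = 1/(-7757 + (-3210 - 57/2)) = 1/(-7757 - 6477/2) = 1/(-21991/2) = -2/21991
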